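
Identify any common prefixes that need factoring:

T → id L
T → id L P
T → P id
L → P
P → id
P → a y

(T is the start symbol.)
Yes, T has productions with common prefix 'id L'

Left-factoring is needed when two productions for the same non-terminal
share a common prefix on the right-hand side.

Productions for T:
  T → id L
  T → id L P
  T → P id
Productions for P:
  P → id
  P → a y

Found common prefix 'id L' in productions for T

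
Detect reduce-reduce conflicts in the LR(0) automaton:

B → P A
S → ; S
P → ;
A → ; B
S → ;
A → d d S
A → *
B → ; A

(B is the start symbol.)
No reduce-reduce conflicts

A reduce-reduce conflict occurs when an LR(0) state has two complete items [A → α .] and [B → β .] — both call for a reduction, and with no lookahead the parser cannot choose between them.

Augment with B' → B and build the canonical LR(0) collection (I0 = CLOSURE({[B' → . B]}), then GOTO on every symbol after a dot until no new states appear). It has 14 states:
  I0: { [B → . ; A], [B → . P A], [B' → . B], [P → . ;] }  — shift
  I1: { [A → . *], [A → . ; B], [A → . d d S], [B → ; . A], [P → ; .] }  — shift, reduce
  I2: { [B' → B .] }  — accept
  I3: { [A → . *], [A → . ; B], [A → . d d S], [B → P . A] }  — shift
  I4: { [A → * .] }  — reduce
  I5: { [A → ; . B], [B → . ; A], [B → . P A], [P → . ;] }  — shift
  I6: { [B → P A .] }  — reduce
  I7: { [A → d . d S] }  — shift
  I8: { [A → d d . S], [S → . ; S], [S → . ;] }  — shift
  I9: { [S → . ; S], [S → . ;], [S → ; . S], [S → ; .] }  — shift, reduce
  I10: { [A → d d S .] }  — reduce
  I11: { [S → ; S .] }  — reduce
  I12: { [A → ; B .] }  — reduce
  I13: { [B → ; A .] }  — reduce

No state contains more than one complete item.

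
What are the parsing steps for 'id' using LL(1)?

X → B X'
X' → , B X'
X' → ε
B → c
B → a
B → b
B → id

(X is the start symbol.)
LL(1) parsing maintains a stack (initially the start symbol over $) and the input. At each step: if the stack top is a terminal, match it against the current input token; if it is a non-terminal N, replace it with the RHS of M[N, lookahead] (the unique production whose predict set contains the lookahead).

Stack is shown with the top on the left.

Stack    Input  Action
----------------------
X $      id $   output X → B X'
B X' $   id $   output B → id
id X' $  id $   match 'id'
X' $     $      output X' → ε
$        $      accept

The string is accepted.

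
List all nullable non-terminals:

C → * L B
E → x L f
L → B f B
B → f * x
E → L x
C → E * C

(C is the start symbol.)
A non-terminal is nullable if it can derive ε (the empty string): either it has an ε-production, or it has a production whose right-hand side consists entirely of nullable non-terminals.

There are no ε-productions, so no non-terminal can derive ε.
No non-terminals are nullable.

Answer: None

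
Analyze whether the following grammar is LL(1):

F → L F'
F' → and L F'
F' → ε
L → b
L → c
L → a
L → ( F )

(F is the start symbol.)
Relevant sets:
  FOLLOW(F') = { $, ')' }

For F':
  PREDICT(F' → and L F') = { 'and' }
  PREDICT(F' → ε) = { $, ')' }
For L:
  PREDICT(L → b) = { 'b' }
  PREDICT(L → c) = { 'c' }
  PREDICT(L → a) = { 'a' }
  PREDICT(L → '(' F ')') = { '(' }
F has a single production, so nothing to check there.

All predict sets are disjoint. The grammar IS LL(1).

Answer: Yes, the grammar is LL(1).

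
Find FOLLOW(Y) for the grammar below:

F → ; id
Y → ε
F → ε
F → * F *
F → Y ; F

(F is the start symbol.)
{ ';' }

To compute FOLLOW(Y), find every occurrence of Y on a right-hand side N → α Y β: add FIRST(β) \ {ε}, and if β is empty or nullable also add FOLLOW(N). Iterate to a fixed point.

In F → Y ; F: Y is followed by ';' F, add FIRST(';' F) \ {ε} = { ';' }

Taking the union: FOLLOW(Y) = { ';' }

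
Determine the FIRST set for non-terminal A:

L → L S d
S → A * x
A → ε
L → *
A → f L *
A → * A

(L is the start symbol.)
To compute FIRST(A), examine every production with A on the left-hand side, reading each right-hand side left to right until a non-nullable symbol is reached.

From A → ε:
  - ε-production, so ε ∈ FIRST(A)
From A → f L *:
  - f is a terminal: add 'f' and stop
From A → * A:
  - '*' is a terminal: add '*' and stop

Collecting: FIRST(A) = { '*', 'f', ε }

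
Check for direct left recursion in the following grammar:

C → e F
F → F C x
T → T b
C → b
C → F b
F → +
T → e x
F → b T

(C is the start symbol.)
Yes, F, T are left-recursive

C → e F: starts with e
F → F C x: LEFT RECURSIVE (starts with F)
T → T b: LEFT RECURSIVE (starts with T)
C → b: starts with b
C → F b: starts with F
F → +: starts with '+'
T → e x: starts with e
F → b T: starts with b

The grammar has direct left recursion on: F, T.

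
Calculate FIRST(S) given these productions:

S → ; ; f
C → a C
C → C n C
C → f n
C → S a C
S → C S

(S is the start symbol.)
To compute FIRST(S), examine every production with S on the left-hand side, reading each right-hand side left to right until a non-nullable symbol is reached.

FIRST sets of the other non-terminals involved (by the same procedure, iterated to a fixed point):
  FIRST(C) = { ';', 'a', 'f' }

From S → ; ; f:
  - ';' is a terminal: add ';' and stop
From S → C S:
  - C is a non-terminal: add FIRST(C) \ {ε} = { ';', 'a', 'f' }
    C is not nullable, so stop

Collecting: FIRST(S) = { ';', 'a', 'f' }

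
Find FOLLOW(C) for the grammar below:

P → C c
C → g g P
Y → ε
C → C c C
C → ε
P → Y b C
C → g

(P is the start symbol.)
{ $, 'c' }

To compute FOLLOW(C), find every occurrence of C on a right-hand side N → α C β: add FIRST(β) \ {ε}, and if β is empty or nullable also add FOLLOW(N). Iterate to a fixed point.

In P → C c: C is followed by c, add FIRST(c) \ {ε} = { 'c' }
In C → C c C: C is followed by c C, add FIRST(c C) \ {ε} = { 'c' }
In C → C c C: C is at the end; this adds FOLLOW(C) to itself — nothing new
In P → Y b C: C is at the end, add FOLLOW(P)

The FOLLOW sets referred to above (computed the same way, to a fixed point):
  FOLLOW(P) = { $, 'c' }

Taking the union: FOLLOW(C) = { $, 'c' }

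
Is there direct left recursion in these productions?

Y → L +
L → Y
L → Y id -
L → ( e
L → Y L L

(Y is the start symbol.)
No direct left recursion

Direct left recursion occurs when N → N α for some non-terminal N (the right-hand side begins with the left-hand side itself).

Y → L +: starts with L
L → Y: starts with Y
L → Y id -: starts with Y
L → ( e: starts with '('
L → Y L L: starts with Y

No direct left recursion found.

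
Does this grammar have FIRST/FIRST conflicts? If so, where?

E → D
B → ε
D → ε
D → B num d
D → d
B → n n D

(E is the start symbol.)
FIRST sets of the non-terminals at (or reachable through a nullable prefix from) the front of some alternative:
  FIRST(B) = { 'n', ε }

Productions for B:
  B → ε: FIRST = { ε }
  B → n n D: FIRST = { 'n' }
Productions for D:
  D → ε: FIRST = { ε }
  D → B num d: FIRST = { 'n', 'num' }
  D → d: FIRST = { 'd' }
E has only one production, so no FIRST/FIRST conflict is possible there.

All alternatives of each non-terminal have pairwise disjoint FIRST sets.

Answer: No FIRST/FIRST conflicts.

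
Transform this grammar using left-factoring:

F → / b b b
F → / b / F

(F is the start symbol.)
Left-factoring transforms A → αβ₁ | αβ₂ into A → αA' and A' → β₁ | β₂
(α is the longest common prefix among the alternatives). Repeat until
no nonterminal has two alternatives with a common prefix.

Round 1: F has alternatives sharing prefix '/ b'. Introduce F': F → / b F'
  Add: F' → b b
  Add: F' → / F

No remaining common prefixes — done.

Resulting grammar:
F → / b F'
F' → b b
F' → / F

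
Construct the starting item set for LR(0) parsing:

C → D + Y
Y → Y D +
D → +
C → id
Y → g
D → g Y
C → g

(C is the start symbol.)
{ [C → . D + Y], [C → . g], [C → . id], [C' → . C], [D → . +], [D → . g Y] }

First, augment the grammar with C' → C
I₀ = CLOSURE({ [C' → . C] }):
  [C' → . C] has the dot before C: add [C → . D + Y], [C → . id], [C → . g]
  [C → . D + Y] has the dot before D: add [D → . +], [D → . g Y]
No further items can be added.

I₀ = { [C → . D + Y], [C → . g], [C → . id], [C' → . C], [D → . +], [D → . g Y] }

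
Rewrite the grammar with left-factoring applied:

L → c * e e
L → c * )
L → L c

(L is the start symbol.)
Left-factoring transforms A → αβ₁ | αβ₂ into A → αA' and A' → β₁ | β₂
(α is the longest common prefix among the alternatives). Repeat until
no nonterminal has two alternatives with a common prefix.

Round 1: L has alternatives sharing prefix 'c *'. Introduce L': L → c * L'
  Add: L' → e e
  Add: L' → )

No remaining common prefixes — done.

Resulting grammar:
L → c * L'
L' → e e
L' → )
L → L c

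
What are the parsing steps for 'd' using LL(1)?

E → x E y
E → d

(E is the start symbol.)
LL(1) parsing maintains a stack (initially the start symbol over $) and the input. At each step: if the stack top is a terminal, match it against the current input token; if it is a non-terminal N, replace it with the RHS of M[N, lookahead] (the unique production whose predict set contains the lookahead).

Stack is shown with the top on the left.

Stack  Input  Action
--------------------
E $    d $    output E → d
d $    d $    match 'd'
$      $      accept

The string is accepted.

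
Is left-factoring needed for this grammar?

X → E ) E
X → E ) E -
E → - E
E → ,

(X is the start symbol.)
Yes, X has productions with common prefix 'E ) E'

Left-factoring is needed when two productions for the same non-terminal
share a common prefix on the right-hand side.

Productions for X:
  X → E ) E
  X → E ) E -
Productions for E:
  E → - E
  E → ,

Found common prefix 'E ) E' in productions for X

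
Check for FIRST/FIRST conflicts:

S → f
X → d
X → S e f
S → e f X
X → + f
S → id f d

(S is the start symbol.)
A FIRST/FIRST conflict occurs when two productions N → α and N → β for the same non-terminal have FIRST(α) ∩ FIRST(β) ≠ ∅ (with ε ∈ FIRST of a nullable right-hand side, so two nullable alternatives also conflict).

FIRST sets of the non-terminals at (or reachable through a nullable prefix from) the front of some alternative:
  FIRST(S) = { 'e', 'f', 'id' }

Productions for S:
  S → f: FIRST = { 'f' }
  S → e f X: FIRST = { 'e' }
  S → id f d: FIRST = { 'id' }
Productions for X:
  X → d: FIRST = { 'd' }
  X → S e f: FIRST = { 'e', 'f', 'id' }
  X → + f: FIRST = { '+' }

All alternatives of each non-terminal have pairwise disjoint FIRST sets.

Answer: No FIRST/FIRST conflicts.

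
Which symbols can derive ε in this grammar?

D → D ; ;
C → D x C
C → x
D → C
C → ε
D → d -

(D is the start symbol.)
{ 'C', 'D' }

A non-terminal is nullable if it can derive ε (the empty string): either it has an ε-production, or it has a production whose right-hand side consists entirely of nullable non-terminals.

ε-productions: C → ε
So C is immediately nullable.
D → C: every symbol on the right is nullable, so D is nullable too.
Every non-terminal is now nullable.
Nullable = { 'C', 'D' }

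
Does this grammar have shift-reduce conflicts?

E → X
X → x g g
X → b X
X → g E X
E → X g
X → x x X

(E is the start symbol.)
Yes — I2: [E → X .] vs [E → X . g]

A shift-reduce conflict occurs when an LR(0) state has both:
  - a complete (reduce) item [A → α .] (dot at the end), and
  - a shift item [B → β . c γ] (dot before a terminal).

Augment with E' → E and build the canonical LR(0) collection (I0 = CLOSURE({[E' → . E]}), then GOTO on every symbol after a dot until no new states appear). It has 14 states:
  I0: { [E → . X g], [E → . X], [E' → . E], [X → . b X], [X → . g E X], [X → . x g g], [X → . x x X] }  — shift
  I1: { [E' → E .] }  — accept
  I2: { [E → X . g], [E → X .] }  — shift, reduce
  I3: { [X → . b X], [X → . g E X], [X → . x g g], [X → . x x X], [X → b . X] }  — shift
  I4: { [E → . X g], [E → . X], [X → . b X], [X → . g E X], [X → . x g g], [X → . x x X], [X → g . E X] }  — shift
  I5: { [X → x . g g], [X → x . x X] }  — shift
  I6: { [X → x g . g] }  — shift
  I7: { [X → . b X], [X → . g E X], [X → . x g g], [X → . x x X], [X → x x . X] }  — shift
  I8: { [X → x x X .] }  — reduce
  I9: { [X → x g g .] }  — reduce
  I10: { [X → . b X], [X → . g E X], [X → . x g g], [X → . x x X], [X → g E . X] }  — shift
  I11: { [X → g E X .] }  — reduce
  I12: { [X → b X .] }  — reduce
  I13: { [E → X g .] }  — reduce

I2 contains reduce item [E → X .] and shift item [E → X . g] — shift-reduce conflict.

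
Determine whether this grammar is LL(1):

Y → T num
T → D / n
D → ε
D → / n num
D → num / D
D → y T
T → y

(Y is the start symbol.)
A grammar is LL(1) if for each non-terminal N with multiple productions, the predict sets of those productions are pairwise disjoint, where PREDICT(N → α) = (FIRST(α) \ {ε}) ∪ (FOLLOW(N) if α ⇒* ε).

Relevant sets:
  FIRST(D) = { '/', 'num', 'y', ε }
  FOLLOW(D) = { '/' }

For T:
  PREDICT(T → D '/' n) = { '/', 'num', 'y' }
  PREDICT(T → y) = { 'y' }
For D:
  PREDICT(D → ε) = { '/' }
  PREDICT(D → '/' n num) = { '/' }
  PREDICT(D → num '/' D) = { 'num' }
  PREDICT(D → y T) = { 'y' }
Y has a single production, so nothing to check there.

Conflict found: Predict set conflict for T: { 'y' }
The grammar is NOT LL(1).

Answer: No. Predict set conflict for T: { 'y' }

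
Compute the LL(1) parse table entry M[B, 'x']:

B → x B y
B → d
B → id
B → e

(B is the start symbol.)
B → x B y

To find M[B, 'x'], we find productions for B where 'x' is in the predict set (PREDICT(N → α) = (FIRST(α) \ {ε}) ∪ (FOLLOW(N) if α ⇒* ε)).

B → x B y: PREDICT = { 'x' }
  'x' is in predict set, so this production goes in M[B, 'x']
B → d: PREDICT = { 'd' }
B → id: PREDICT = { 'id' }
B → e: PREDICT = { 'e' }

M[B, 'x'] = B → x B y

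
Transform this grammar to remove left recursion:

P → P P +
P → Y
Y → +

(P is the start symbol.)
P → Y P'
P' → P + P'
P' → ε
Y → +

P is directly left-recursive. The standard transformation for
  A → A α₁ | ... | A α_m | β₁ | ... | β_n
is
  A  → β₁ A' | ... | β_n A'
  A' → α₁ A' | ... | α_m A' | ε

P → Y becomes P → Y P'
P → P P + becomes P' → P + P'
Add P' → ε

Productions for other non-terminals are unchanged:
  Y → +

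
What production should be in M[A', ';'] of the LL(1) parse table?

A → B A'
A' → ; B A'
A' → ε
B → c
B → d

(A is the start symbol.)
A' → ; B A'

To find M[A', ';'], we find productions for A' where ';' is in the predict set (PREDICT(N → α) = (FIRST(α) \ {ε}) ∪ (FOLLOW(N) if α ⇒* ε)).

Relevant sets:
  FOLLOW(A') = { $ }

A' → ; B A': PREDICT = { ';' }
  ';' is in predict set, so this production goes in M[A', ';']
A' → ε: PREDICT = { $ }

M[A', ';'] = A' → ; B A'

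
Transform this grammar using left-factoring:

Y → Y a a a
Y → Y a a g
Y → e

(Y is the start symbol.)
Left-factoring transforms A → αβ₁ | αβ₂ into A → αA' and A' → β₁ | β₂
(α is the longest common prefix among the alternatives). Repeat until
no nonterminal has two alternatives with a common prefix.

Round 1: Y has alternatives sharing prefix 'Y a a'. Introduce Y': Y → Y a a Y'
  Add: Y' → a
  Add: Y' → g

No remaining common prefixes — done.

Resulting grammar:
Y → Y a a Y'
Y' → a
Y' → g
Y → e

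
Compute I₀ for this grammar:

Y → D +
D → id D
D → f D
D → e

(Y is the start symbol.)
First, augment the grammar with Y' → Y
I₀ = CLOSURE({ [Y' → . Y] }):
  [Y' → . Y] has the dot before Y: add [Y → . D +]
  [Y → . D +] has the dot before D: add [D → . id D], [D → . f D], [D → . e]
No further items can be added.

I₀ = { [D → . e], [D → . f D], [D → . id D], [Y → . D +], [Y' → . Y] }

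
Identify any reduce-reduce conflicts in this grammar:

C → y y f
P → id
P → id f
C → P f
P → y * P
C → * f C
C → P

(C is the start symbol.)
No reduce-reduce conflicts

A reduce-reduce conflict occurs when an LR(0) state has two complete items [A → α .] and [B → β .] — both call for a reduction, and with no lookahead the parser cannot choose between them.

Augment with C' → C and build the canonical LR(0) collection (I0 = CLOSURE({[C' → . C]}), then GOTO on every symbol after a dot until no new states appear). It has 15 states:
  I0: { [C → . * f C], [C → . P f], [C → . P], [C → . y y f], [C' → . C], [P → . id f], [P → . id], [P → . y * P] }  — shift
  I1: { [C → * . f C] }  — shift
  I2: { [C' → C .] }  — accept
  I3: { [C → P . f], [C → P .] }  — shift, reduce
  I4: { [P → id . f], [P → id .] }  — shift, reduce
  I5: { [C → y . y f], [P → y . * P] }  — shift
  I6: { [P → . id f], [P → . id], [P → . y * P], [P → y * . P] }  — shift
  I7: { [C → y y . f] }  — shift
  I8: { [C → y y f .] }  — reduce
  I9: { [P → y * P .] }  — reduce
  I10: { [P → y . * P] }  — shift
  I11: { [P → id f .] }  — reduce
  I12: { [C → P f .] }  — reduce
  I13: { [C → * f . C], [C → . * f C], [C → . P f], [C → . P], [C → . y y f], [P → . id f], [P → . id], [P → . y * P] }  — shift
  I14: { [C → * f C .] }  — reduce

No state contains more than one complete item.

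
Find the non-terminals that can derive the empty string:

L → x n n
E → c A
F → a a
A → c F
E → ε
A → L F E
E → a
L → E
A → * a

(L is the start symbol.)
A non-terminal is nullable if it can derive ε (the empty string): either it has an ε-production, or it has a production whose right-hand side consists entirely of nullable non-terminals.

ε-productions: E → ε
So E is immediately nullable.
L → E: every symbol on the right is nullable, so L is nullable too.
No further non-terminal can be added: every production for the remaining non-terminals contains a terminal or a non-nullable non-terminal.
Nullable = { 'E', 'L' }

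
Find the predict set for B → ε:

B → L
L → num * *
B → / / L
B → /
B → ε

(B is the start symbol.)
PREDICT(B → ε) = (FIRST(RHS) \ {ε}) ∪ (FOLLOW(B) if ε ∈ FIRST(RHS), i.e. RHS ⇒* ε)
The right-hand side is ε (FIRST(ε) = { ε }), so the predict set is FOLLOW(B) = { $ }
PREDICT(B → ε) = { $ }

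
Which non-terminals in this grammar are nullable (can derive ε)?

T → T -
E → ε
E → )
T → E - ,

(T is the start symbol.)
A non-terminal is nullable if it can derive ε (the empty string): either it has an ε-production, or it has a production whose right-hand side consists entirely of nullable non-terminals.

ε-productions: E → ε
So E is immediately nullable.
No further non-terminal can be added: every production for the remaining non-terminals contains a terminal or a non-nullable non-terminal.
Nullable = { 'E' }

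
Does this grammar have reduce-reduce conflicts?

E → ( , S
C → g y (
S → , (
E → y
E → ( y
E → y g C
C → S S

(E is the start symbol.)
Augment with E' → E and build the canonical LR(0) collection (I0 = CLOSURE({[E' → . E]}), then GOTO on every symbol after a dot until no new states appear). It has 16 states:
  I0: { [E → . ( , S], [E → . ( y], [E → . y g C], [E → . y], [E' → . E] }  — shift
  I1: { [E → ( . , S], [E → ( . y] }  — shift
  I2: { [E' → E .] }  — accept
  I3: { [E → y . g C], [E → y .] }  — shift, reduce
  I4: { [C → . S S], [C → . g y (], [E → y g . C], [S → . , (] }  — shift
  I5: { [S → , . (] }  — shift
  I6: { [E → y g C .] }  — reduce
  I7: { [C → S . S], [S → . , (] }  — shift
  I8: { [C → g . y (] }  — shift
  I9: { [C → g y . (] }  — shift
  I10: { [C → g y ( .] }  — reduce
  I11: { [C → S S .] }  — reduce
  I12: { [S → , ( .] }  — reduce
  I13: { [E → ( , . S], [S → . , (] }  — shift
  I14: { [E → ( y .] }  — reduce
  I15: { [E → ( , S .] }  — reduce

No state contains more than one complete item.

Answer: No reduce-reduce conflicts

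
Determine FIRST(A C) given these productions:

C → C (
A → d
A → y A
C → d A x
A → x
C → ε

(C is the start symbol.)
{ 'd', 'x', 'y' }

FIRST sets of the non-terminals involved (from the grammar, by fixed-point iteration):
  FIRST(A) = { 'd', 'x', 'y' }

To compute FIRST(A C), process the symbols left to right:
Symbol A is a non-terminal. Add FIRST(A) \ {ε} = { 'd', 'x', 'y' }
A is not nullable (ε ∉ FIRST(A)), so stop here.
FIRST(A C) = { 'd', 'x', 'y' }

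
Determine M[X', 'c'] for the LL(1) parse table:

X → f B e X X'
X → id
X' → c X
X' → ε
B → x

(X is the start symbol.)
To find M[X', 'c'], we find productions for X' where 'c' is in the predict set (PREDICT(N → α) = (FIRST(α) \ {ε}) ∪ (FOLLOW(N) if α ⇒* ε)).

Relevant sets:
  FOLLOW(X') = { $, 'c' }

X' → c X: PREDICT = { 'c' }
  'c' is in predict set, so this production goes in M[X', 'c']
X' → ε: PREDICT = { $, 'c' }
  'c' is in predict set, so this production goes in M[X', 'c']

M[X', 'c'] = X' → c X, X' → ε  (a multiply-defined cell — the grammar is not LL(1))

Answer: X' → c X, X' → ε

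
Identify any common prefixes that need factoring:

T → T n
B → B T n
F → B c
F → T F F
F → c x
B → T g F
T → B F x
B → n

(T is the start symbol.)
Left-factoring is needed when two productions for the same non-terminal
share a common prefix on the right-hand side.

Productions for T:
  T → T n
  T → B F x
Productions for B:
  B → B T n
  B → T g F
  B → n
Productions for F:
  F → B c
  F → T F F
  F → c x

No common prefixes found.

Answer: No, left-factoring is not needed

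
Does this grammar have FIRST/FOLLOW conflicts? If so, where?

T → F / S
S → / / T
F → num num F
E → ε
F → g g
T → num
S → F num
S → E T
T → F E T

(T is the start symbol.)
No FIRST/FOLLOW conflicts.

Nullable non-terminals: E.
E has a nullable alternative but only one production, so nothing to check.

F, S, T have no nullable alternative, so no FIRST/FOLLOW check is needed there.

No FIRST/FOLLOW conflicts found.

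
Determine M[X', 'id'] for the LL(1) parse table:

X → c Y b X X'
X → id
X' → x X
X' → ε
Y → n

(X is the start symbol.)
Empty (error entry)

To find M[X', 'id'], we find productions for X' where 'id' is in the predict set (PREDICT(N → α) = (FIRST(α) \ {ε}) ∪ (FOLLOW(N) if α ⇒* ε)).

Relevant sets:
  FOLLOW(X') = { $, 'x' }

X' → x X: PREDICT = { 'x' }
X' → ε: PREDICT = { $, 'x' }

M[X', 'id'] is empty (no production applies)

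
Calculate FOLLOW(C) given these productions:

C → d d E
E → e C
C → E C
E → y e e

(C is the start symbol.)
{ $, 'd', 'e', 'y' }

To compute FOLLOW(C), find every occurrence of C on a right-hand side N → α C β: add FIRST(β) \ {ε}, and if β is empty or nullable also add FOLLOW(N). Iterate to a fixed point.

C is the start symbol, so $ ∈ FOLLOW(C).
In E → e C: C is at the end, add FOLLOW(E)
In C → E C: C is at the end; this adds FOLLOW(C) to itself — nothing new

The FOLLOW sets referred to above (computed the same way, to a fixed point):
  FOLLOW(E) = { $, 'd', 'e', 'y' }

Taking the union: FOLLOW(C) = { $, 'd', 'e', 'y' }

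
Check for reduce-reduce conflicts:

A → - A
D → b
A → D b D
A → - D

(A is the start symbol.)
No reduce-reduce conflicts

A reduce-reduce conflict occurs when an LR(0) state has two complete items [A → α .] and [B → β .] — both call for a reduction, and with no lookahead the parser cannot choose between them.

Augment with A' → A and build the canonical LR(0) collection (I0 = CLOSURE({[A' → . A]}), then GOTO on every symbol after a dot until no new states appear). It has 9 states:
  I0: { [A → . - A], [A → . - D], [A → . D b D], [A' → . A], [D → . b] }  — shift
  I1: { [A → - . A], [A → - . D], [A → . - A], [A → . - D], [A → . D b D], [D → . b] }  — shift
  I2: { [A' → A .] }  — accept
  I3: { [A → D . b D] }  — shift
  I4: { [D → b .] }  — reduce
  I5: { [A → D b . D], [D → . b] }  — shift
  I6: { [A → D b D .] }  — reduce
  I7: { [A → - A .] }  — reduce
  I8: { [A → - D .], [A → D . b D] }  — shift, reduce

No state contains more than one complete item.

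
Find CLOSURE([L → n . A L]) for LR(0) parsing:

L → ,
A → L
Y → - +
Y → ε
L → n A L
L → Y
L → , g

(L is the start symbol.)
{ [A → . L], [L → . , g], [L → . ,], [L → . Y], [L → . n A L], [L → n . A L], [Y → . - +], [Y → .] }

Start with: [L → n . A L]
  [L → n . A L] has the dot before A: add [A → . L]
  [A → . L] has the dot before L: add [L → . ,], [L → . n A L], [L → . Y], [L → . , g]
  [L → . Y] has the dot before Y: add [Y → . - +], [Y → .]
No further items can be added.

CLOSURE = { [A → . L], [L → . , g], [L → . ,], [L → . Y], [L → . n A L], [L → n . A L], [Y → . - +], [Y → .] }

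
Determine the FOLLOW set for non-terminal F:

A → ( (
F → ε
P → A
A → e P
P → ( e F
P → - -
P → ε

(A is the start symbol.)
{ $ }

To compute FOLLOW(F), find every occurrence of F on a right-hand side N → α F β: add FIRST(β) \ {ε}, and if β is empty or nullable also add FOLLOW(N). Iterate to a fixed point.

In P → ( e F: F is at the end, add FOLLOW(P)

The FOLLOW sets referred to above (computed the same way, to a fixed point):
  FOLLOW(P) = { $ }

Taking the union: FOLLOW(F) = { $ }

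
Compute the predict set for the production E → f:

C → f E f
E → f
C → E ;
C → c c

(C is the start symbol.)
{ 'f' }

PREDICT(E → f) = (FIRST(RHS) \ {ε}) ∪ (FOLLOW(E) if ε ∈ FIRST(RHS), i.e. RHS ⇒* ε)
FIRST(f) = { 'f' }
ε ∉ FIRST(f), so FOLLOW(E) is not added.
PREDICT(E → f) = { 'f' }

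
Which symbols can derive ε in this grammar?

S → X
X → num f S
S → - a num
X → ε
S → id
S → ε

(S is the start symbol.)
{ 'S', 'X' }

A non-terminal is nullable if it can derive ε (the empty string): either it has an ε-production, or it has a production whose right-hand side consists entirely of nullable non-terminals.

ε-productions: X → ε, S → ε
So X, S are immediately nullable.
Every non-terminal is now nullable.
Nullable = { 'S', 'X' }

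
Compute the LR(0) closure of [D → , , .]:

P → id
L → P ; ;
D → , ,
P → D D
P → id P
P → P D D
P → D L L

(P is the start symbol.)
{ [D → , , .] }

Start with: [D → , , .]
The dot is at the end, so nothing is added.

CLOSURE = { [D → , , .] }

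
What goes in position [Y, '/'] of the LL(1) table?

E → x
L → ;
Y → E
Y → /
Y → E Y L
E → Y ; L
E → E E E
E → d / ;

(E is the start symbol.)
To find M[Y, '/'], we find productions for Y where '/' is in the predict set (PREDICT(N → α) = (FIRST(α) \ {ε}) ∪ (FOLLOW(N) if α ⇒* ε)).

Relevant sets:
  FIRST(E) = { '/', 'd', 'x' }

Y → E: PREDICT = { '/', 'd', 'x' }
  '/' is in predict set, so this production goes in M[Y, '/']
Y → /: PREDICT = { '/' }
  '/' is in predict set, so this production goes in M[Y, '/']
Y → E Y L: PREDICT = { '/', 'd', 'x' }
  '/' is in predict set, so this production goes in M[Y, '/']

M[Y, '/'] = Y → E, Y → /, Y → E Y L  (a multiply-defined cell — the grammar is not LL(1))

Answer: Y → E, Y → /, Y → E Y L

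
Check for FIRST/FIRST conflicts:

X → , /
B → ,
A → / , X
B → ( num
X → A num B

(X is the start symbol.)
FIRST sets of the non-terminals at (or reachable through a nullable prefix from) the front of some alternative:
  FIRST(A) = { '/' }

Productions for X:
  X → , /: FIRST = { ',' }
  X → A num B: FIRST = { '/' }
Productions for B:
  B → ,: FIRST = { ',' }
  B → ( num: FIRST = { '(' }
A has only one production, so no FIRST/FIRST conflict is possible there.

All alternatives of each non-terminal have pairwise disjoint FIRST sets.

Answer: No FIRST/FIRST conflicts.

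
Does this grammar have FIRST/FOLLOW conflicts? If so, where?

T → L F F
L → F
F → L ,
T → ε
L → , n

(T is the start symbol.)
A FIRST/FOLLOW conflict occurs when a non-terminal N has a nullable alternative N → β (β ⇒* ε) and another alternative N → α with FIRST(α) ∩ FOLLOW(N) ≠ ∅: on such a lookahead the parser cannot decide between expanding α and letting N vanish via β.

Nullable non-terminals: T.
FIRST sets used below: FIRST(L) = { ',' }

T: nullable alternative(s) T → ε; FOLLOW(T) = { $ }
  T → L F F: FIRST \ {ε} = { ',' } — disjoint from FOLLOW(T)
  T → ε: FIRST \ {ε} = { } — this is the only nullable alternative, skip

F, L have no nullable alternative, so no FIRST/FOLLOW check is needed there.

No FIRST/FOLLOW conflicts found.

Answer: No FIRST/FOLLOW conflicts.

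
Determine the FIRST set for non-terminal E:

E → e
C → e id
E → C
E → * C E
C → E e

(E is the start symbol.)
{ '*', 'e' }

To compute FIRST(E), examine every production with E on the left-hand side, reading each right-hand side left to right until a non-nullable symbol is reached.

FIRST sets of the other non-terminals involved (by the same procedure, iterated to a fixed point):
  FIRST(C) = { '*', 'e' }

From E → e:
  - e is a terminal: add 'e' and stop
From E → C:
  - C is a non-terminal: add FIRST(C) \ {ε} = { '*', 'e' }
    C is not nullable, so stop
From E → * C E:
  - '*' is a terminal: add '*' and stop

Collecting: FIRST(E) = { '*', 'e' }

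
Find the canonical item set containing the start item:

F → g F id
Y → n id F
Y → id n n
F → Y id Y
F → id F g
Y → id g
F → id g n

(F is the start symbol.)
{ [F → . Y id Y], [F → . g F id], [F → . id F g], [F → . id g n], [F' → . F], [Y → . id g], [Y → . id n n], [Y → . n id F] }

First, augment the grammar with F' → F
I₀ = CLOSURE({ [F' → . F] }):
  [F' → . F] has the dot before F: add [F → . g F id], [F → . Y id Y], [F → . id F g], [F → . id g n]
  [F → . Y id Y] has the dot before Y: add [Y → . n id F], [Y → . id n n], [Y → . id g]
No further items can be added.

I₀ = { [F → . Y id Y], [F → . g F id], [F → . id F g], [F → . id g n], [F' → . F], [Y → . id g], [Y → . id n n], [Y → . n id F] }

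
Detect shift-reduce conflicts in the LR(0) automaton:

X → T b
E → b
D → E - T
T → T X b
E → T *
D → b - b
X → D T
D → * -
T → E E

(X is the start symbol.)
Augment with X' → X and build the canonical LR(0) collection (I0 = CLOSURE({[X' → . X]}), then GOTO on every symbol after a dot until no new states appear). It has 21 states:
  I0: { [D → . * -], [D → . E - T], [D → . b - b], [E → . T *], [E → . b], [T → . E E], [T → . T X b], [X → . D T], [X → . T b], [X' → . X] }  — shift
  I1: { [D → * . -] }  — shift
  I2: { [E → . T *], [E → . b], [T → . E E], [T → . T X b], [X → D . T] }  — shift
  I3: { [D → E . - T], [E → . T *], [E → . b], [T → . E E], [T → . T X b], [T → E . E] }  — shift
  I4: { [D → . * -], [D → . E - T], [D → . b - b], [E → . T *], [E → . b], [E → T . *], [T → . E E], [T → . T X b], [T → T . X b], [X → . D T], [X → . T b], [X → T . b] }  — shift
  I5: { [X' → X .] }  — accept
  I6: { [D → b . - b], [E → b .] }  — shift, reduce
  I7: { [D → b - . b] }  — shift
  I8: { [D → b - b .] }  — reduce
  I9: { [D → * . -], [E → T * .] }  — shift, reduce
  I10: { [T → T X . b] }  — shift
  I11: { [D → b . - b], [E → b .], [X → T b .] }  — shift, 2 reduces
  I12: { [T → T X b .] }  — reduce
  I13: { [D → * - .] }  — reduce
  I14: { [D → E - . T], [E → . T *], [E → . b], [T → . E E], [T → . T X b] }  — shift
  I15: { [E → . T *], [E → . b], [T → . E E], [T → . T X b], [T → E . E], [T → E E .] }  — shift, reduce
  I16: { [D → . * -], [D → . E - T], [D → . b - b], [E → . T *], [E → . b], [E → T . *], [T → . E E], [T → . T X b], [T → T . X b], [X → . D T], [X → . T b] }  — shift
  I17: { [E → b .] }  — reduce
  I18: { [E → . T *], [E → . b], [T → . E E], [T → . T X b], [T → E . E] }  — shift
  I19: { [D → . * -], [D → . E - T], [D → . b - b], [D → E - T .], [E → . T *], [E → . b], [E → T . *], [T → . E E], [T → . T X b], [T → T . X b], [X → . D T], [X → . T b] }  — shift, reduce
  I20: { [D → . * -], [D → . E - T], [D → . b - b], [E → . T *], [E → . b], [E → T . *], [T → . E E], [T → . T X b], [T → T . X b], [X → . D T], [X → . T b], [X → D T .] }  — shift, reduce

I6 contains reduce item [E → b .] and shift item [D → b . - b] — shift-reduce conflict.
I9 contains reduce item [E → T * .] and shift item [D → * . -] — shift-reduce conflict.
I11 contains reduce items [E → b .], [X → T b .] and shift item [D → b . - b] — shift-reduce conflict.
I15 contains reduce item [T → E E .] and shift item [E → . b] — shift-reduce conflict.
I19 contains reduce item [D → E - T .] and shift items [D → . * -], [D → . b - b], [E → T . *], [E → . b] — shift-reduce conflict.
I20 contains reduce item [X → D T .] and shift items [D → . * -], [D → . b - b], [E → T . *], [E → . b] — shift-reduce conflict.

Answer: Yes — I6: [E → b .] vs [D → b . - b]; I9: [E → T * .] vs [D → * . -]; I11: [E → b .] vs [D → b . - b]; I15: [T → E E .] vs [E → . b]; I19: [D → E - T .] vs [D → . * -]; I20: [X → D T .] vs [D → . * -]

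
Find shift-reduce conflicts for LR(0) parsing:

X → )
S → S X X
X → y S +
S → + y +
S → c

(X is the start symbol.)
No shift-reduce conflicts

A shift-reduce conflict occurs when an LR(0) state has both:
  - a complete (reduce) item [A → α .] (dot at the end), and
  - a shift item [B → β . c γ] (dot before a terminal).

Augment with X' → X and build the canonical LR(0) collection (I0 = CLOSURE({[X' → . X]}), then GOTO on every symbol after a dot until no new states appear). It has 12 states:
  I0: { [X → . )], [X → . y S +], [X' → . X] }  — shift
  I1: { [X → ) .] }  — reduce
  I2: { [X' → X .] }  — accept
  I3: { [S → . + y +], [S → . S X X], [S → . c], [X → y . S +] }  — shift
  I4: { [S → + . y +] }  — shift
  I5: { [S → S . X X], [X → . )], [X → . y S +], [X → y S . +] }  — shift
  I6: { [S → c .] }  — reduce
  I7: { [X → y S + .] }  — reduce
  I8: { [S → S X . X], [X → . )], [X → . y S +] }  — shift
  I9: { [S → S X X .] }  — reduce
  I10: { [S → + y . +] }  — shift
  I11: { [S → + y + .] }  — reduce

No state contains both a complete item and a shift item.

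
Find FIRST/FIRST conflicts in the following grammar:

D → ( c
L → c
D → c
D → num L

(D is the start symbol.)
No FIRST/FIRST conflicts.

Productions for D:
  D → ( c: FIRST = { '(' }
  D → c: FIRST = { 'c' }
  D → num L: FIRST = { 'num' }
L has only one production, so no FIRST/FIRST conflict is possible there.

All alternatives of each non-terminal have pairwise disjoint FIRST sets.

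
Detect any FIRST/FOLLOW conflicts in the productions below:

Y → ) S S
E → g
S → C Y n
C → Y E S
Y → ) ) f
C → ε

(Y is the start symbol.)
A FIRST/FOLLOW conflict occurs when a non-terminal N has a nullable alternative N → β (β ⇒* ε) and another alternative N → α with FIRST(α) ∩ FOLLOW(N) ≠ ∅: on such a lookahead the parser cannot decide between expanding α and letting N vanish via β.

Nullable non-terminals: C.
FIRST sets used below: FIRST(Y) = { ')' }

C: nullable alternative(s) C → ε; FOLLOW(C) = { ')' }
  C → Y E S: FIRST \ {ε} = { ')' } — overlaps FOLLOW(C) on { ')' }: CONFLICT
  C → ε: FIRST \ {ε} = { } — this is the only nullable alternative, skip

E, S, Y have no nullable alternative, so no FIRST/FOLLOW check is needed there.

So the grammar has 1 FIRST/FOLLOW conflict (marked CONFLICT above).

Answer: Yes. C → Y E S with FOLLOW(C) on { ')' }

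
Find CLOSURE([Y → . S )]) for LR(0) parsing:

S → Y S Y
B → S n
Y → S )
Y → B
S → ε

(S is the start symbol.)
Start with: [Y → . S )]
  [Y → . S )] has the dot before S: add [S → . Y S Y], [S → .]
  [S → . Y S Y] has the dot before Y: add [Y → . B]
  [Y → . B] has the dot before B: add [B → . S n]
No further items can be added.

CLOSURE = { [B → . S n], [S → . Y S Y], [S → .], [Y → . B], [Y → . S )] }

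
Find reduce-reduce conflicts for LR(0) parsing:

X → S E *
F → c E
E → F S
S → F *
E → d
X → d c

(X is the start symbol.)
Augment with X' → X and build the canonical LR(0) collection (I0 = CLOSURE({[X' → . X]}), then GOTO on every symbol after a dot until no new states appear). It has 14 states:
  I0: { [F → . c E], [S → . F *], [X → . S E *], [X → . d c], [X' → . X] }  — shift
  I1: { [S → F . *] }  — shift
  I2: { [E → . F S], [E → . d], [F → . c E], [X → S . E *] }  — shift
  I3: { [X' → X .] }  — accept
  I4: { [E → . F S], [E → . d], [F → . c E], [F → c . E] }  — shift
  I5: { [X → d . c] }  — shift
  I6: { [X → d c .] }  — reduce
  I7: { [F → c E .] }  — reduce
  I8: { [E → F . S], [F → . c E], [S → . F *] }  — shift
  I9: { [E → d .] }  — reduce
  I10: { [E → F S .] }  — reduce
  I11: { [X → S E . *] }  — shift
  I12: { [X → S E * .] }  — reduce
  I13: { [S → F * .] }  — reduce

No state contains more than one complete item.

Answer: No reduce-reduce conflicts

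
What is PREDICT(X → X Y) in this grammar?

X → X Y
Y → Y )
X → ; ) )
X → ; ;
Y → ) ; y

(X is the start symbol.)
PREDICT(X → X Y) = (FIRST(RHS) \ {ε}) ∪ (FOLLOW(X) if ε ∈ FIRST(RHS), i.e. RHS ⇒* ε)
FIRST(X) = { ';' }
FIRST(X Y) = { ';' }
ε ∉ FIRST(X Y), so FOLLOW(X) is not added.
PREDICT(X → X Y) = { ';' }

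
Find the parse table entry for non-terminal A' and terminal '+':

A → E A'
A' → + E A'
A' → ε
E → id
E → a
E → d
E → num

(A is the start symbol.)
A' → + E A'

To find M[A', '+'], we find productions for A' where '+' is in the predict set (PREDICT(N → α) = (FIRST(α) \ {ε}) ∪ (FOLLOW(N) if α ⇒* ε)).

Relevant sets:
  FOLLOW(A') = { $ }

A' → + E A': PREDICT = { '+' }
  '+' is in predict set, so this production goes in M[A', '+']
A' → ε: PREDICT = { $ }

M[A', '+'] = A' → + E A'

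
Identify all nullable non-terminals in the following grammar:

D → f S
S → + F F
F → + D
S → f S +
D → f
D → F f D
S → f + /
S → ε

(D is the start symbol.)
A non-terminal is nullable if it can derive ε (the empty string): either it has an ε-production, or it has a production whose right-hand side consists entirely of nullable non-terminals.

ε-productions: S → ε
So S is immediately nullable.
No further non-terminal can be added: every production for the remaining non-terminals contains a terminal or a non-nullable non-terminal.
Nullable = { 'S' }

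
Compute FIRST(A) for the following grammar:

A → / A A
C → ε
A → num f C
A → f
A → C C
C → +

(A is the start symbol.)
To compute FIRST(A), examine every production with A on the left-hand side, reading each right-hand side left to right until a non-nullable symbol is reached.

FIRST sets of the other non-terminals involved (by the same procedure, iterated to a fixed point):
  FIRST(C) = { '+', ε }

From A → / A A:
  - '/' is a terminal: add '/' and stop
From A → num f C:
  - num is a terminal: add 'num' and stop
From A → f:
  - f is a terminal: add 'f' and stop
From A → C C:
  - C is a non-terminal: add FIRST(C) \ {ε} = { '+' }
    C is nullable, so continue to the next symbol
  - C is a non-terminal: add FIRST(C) \ {ε} = { '+' }
    C is nullable and nothing follows, so the whole right-hand side can vanish: ε ∈ FIRST(A)

Collecting: FIRST(A) = { '+', '/', 'f', 'num', ε }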